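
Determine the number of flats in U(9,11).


Flats of U(9,11): every subset of size < 9 is a flat, plus E itself.
Count = C(11,0) + C(11,1) + C(11,2) + C(11,3) + C(11,4) + C(11,5) + C(11,6) + C(11,7) + C(11,8) + 1
     = 1 + 11 + 55 + 165 + 330 + 462 + 462 + 330 + 165 + 1
     = 1982.

1982


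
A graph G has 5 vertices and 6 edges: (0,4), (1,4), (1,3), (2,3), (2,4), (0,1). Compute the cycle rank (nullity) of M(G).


Cycle rank (nullity) = |E| - r(M) = |E| - (|V| - c).
|E| = 6, |V| = 5, c = 1.
Nullity = 6 - (5 - 1) = 6 - 4 = 2.

2


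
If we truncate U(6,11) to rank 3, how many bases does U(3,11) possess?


Truncating U(6,11) to rank 3 gives U(3,11).
Bases of U(3,11) are all 3-element subsets of 11 elements.
Number of bases = C(11,3) = (11 * 10 * 9) / (1 * 2 * 3) = 165.

165


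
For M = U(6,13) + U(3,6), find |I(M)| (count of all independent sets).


For a direct sum, |I(M1+M2)| = |I(M1)| * |I(M2)|.
|I(U(6,13))| = sum C(13,k) for k=0..6 = 4096.
|I(U(3,6))| = sum C(6,k) for k=0..3 = 42.
Total = 4096 * 42 = 172032.

172032


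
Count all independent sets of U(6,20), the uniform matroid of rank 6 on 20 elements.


Independent sets of U(6,20) are all subsets of size <= 6.
Count = (20 choose 0) + (20 choose 1) + (20 choose 2) + (20 choose 3) + (20 choose 4) + (20 choose 5) + (20 choose 6)
     = 1 + 20 + 190 + 1140 + 4845 + 15504 + 38760
     = 60460.

60460


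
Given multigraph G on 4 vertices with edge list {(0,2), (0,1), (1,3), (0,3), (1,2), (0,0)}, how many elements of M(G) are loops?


In a graphic matroid, a loop is a self-loop edge (u,u) with rank 0.
Examining all 6 edges for self-loops...
Self-loops found: (0,0)
Number of loops = 1.

1


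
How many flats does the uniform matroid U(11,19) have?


Flats of U(11,19): every subset of size < 11 is a flat, plus E itself.
Count = C(19,0) + C(19,1) + C(19,2) + C(19,3) + C(19,4) + C(19,5) + C(19,6) + C(19,7) + C(19,8) + C(19,9) + C(19,10) + 1
     = 1 + 19 + 171 + 969 + 3876 + 11628 + 27132 + 50388 + 75582 + 92378 + 92378 + 1
     = 354523.

354523


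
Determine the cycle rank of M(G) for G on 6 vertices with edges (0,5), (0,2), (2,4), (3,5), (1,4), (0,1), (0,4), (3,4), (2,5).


Cycle rank (nullity) = |E| - r(M) = |E| - (|V| - c).
|E| = 9, |V| = 6, c = 1.
Nullity = 9 - (6 - 1) = 9 - 5 = 4.

4


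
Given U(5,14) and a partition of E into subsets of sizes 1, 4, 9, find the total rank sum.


r(Ai) = min(|Ai|, 5) for each part.
Sum = min(1,5) + min(4,5) + min(9,5)
    = 1 + 4 + 5
    = 10.

10


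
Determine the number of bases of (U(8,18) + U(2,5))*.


(M1+M2)* = M1* + M2*.
M1* = U(10,18), bases: C(18,10) = 43758.
M2* = U(3,5), bases: C(5,3) = 10.
|B(M*)| = 43758 * 10 = 437580.

437580


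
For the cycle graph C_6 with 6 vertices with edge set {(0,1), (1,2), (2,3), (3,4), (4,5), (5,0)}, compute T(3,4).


T(C_6; x,y) = x + x^2 + ... + x^(5) + y.
T(3,4) = 3^1 + 3^2 + 3^3 + 3^4 + 3^5 + 4
= 3 + 9 + 27 + 81 + 243 + 4
= 367.

367


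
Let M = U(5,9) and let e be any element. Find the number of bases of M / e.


Contracting e from U(5,9) gives U(4,8).
Bases of U(4,8) = C(8,4) = 8! / (4! * 4!) = 70.

70


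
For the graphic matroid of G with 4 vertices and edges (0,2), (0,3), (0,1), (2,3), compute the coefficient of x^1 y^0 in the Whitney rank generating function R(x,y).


R(x,y) = sum over A in 2^E of x^(r(E)-r(A)) * y^(|A|-r(A)).
G has 4 vertices, 4 edges. r(E) = 3.
Enumerate all 2^4 = 16 subsets.
Count subsets with r(E)-r(A)=1 and |A|-r(A)=0: 6.

6


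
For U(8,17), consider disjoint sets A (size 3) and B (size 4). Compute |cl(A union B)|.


|A union B| = 3 + 4 = 7 (disjoint).
In U(8,17), cl(S) = S if |S| < 8, else cl(S) = E.
Since 7 < 8, cl(A union B) = A union B.
|cl(A union B)| = 7.

7


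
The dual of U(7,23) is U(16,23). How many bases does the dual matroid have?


The dual of U(r,n) is U(n-r, n) = U(16,23).
Bases of U(16,23) are all (16)-element subsets.
|B(M*)| = C(23,16) = 23! / (16! * 7!) = 245157.

245157


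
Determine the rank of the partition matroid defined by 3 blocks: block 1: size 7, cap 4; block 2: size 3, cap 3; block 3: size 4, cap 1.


Rank of a partition matroid = sum of min(|Si|, ci) for each block.
= min(7,4) + min(3,3) + min(4,1)
= 4 + 3 + 1
= 8.

8


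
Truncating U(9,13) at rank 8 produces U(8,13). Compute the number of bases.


Truncating U(9,13) to rank 8 gives U(8,13).
Bases of U(8,13) are all 8-element subsets of 13 elements.
Number of bases = C(13,8) = 13! / (8! * 5!) = 1287.

1287


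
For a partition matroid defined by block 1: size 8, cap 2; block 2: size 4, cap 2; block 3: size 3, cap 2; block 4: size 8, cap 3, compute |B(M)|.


A basis picks exactly ci elements from block i.
Number of bases = product of C(|Si|, ci).
= C(8,2) * C(4,2) * C(3,2) * C(8,3)
= 28 * 6 * 3 * 56
= 28224.

28224


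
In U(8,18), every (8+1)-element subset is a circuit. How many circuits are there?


In U(8,18), circuits are the (9)-element subsets.
Any set of 9 elements is dependent, and removing any one element gives
an independent set of size 8, so it is a minimal dependent set.
Number of circuits = C(18,9) = 18! / (9! * 9!) = 48620.

48620


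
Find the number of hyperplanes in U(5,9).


Hyperplanes of U(5,9) are flats of rank 4.
In a uniform matroid, these are exactly the (4)-element subsets.
Count = C(9,4) = 9! / (4! * 5!) = 126.

126


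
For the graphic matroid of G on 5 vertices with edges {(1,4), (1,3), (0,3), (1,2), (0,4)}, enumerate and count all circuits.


A circuit in a graphic matroid = edge set of a simple cycle.
G has 5 vertices and 5 edges.
Enumerating all minimal edge subsets forming cycles...
Total circuits found: 1.

1


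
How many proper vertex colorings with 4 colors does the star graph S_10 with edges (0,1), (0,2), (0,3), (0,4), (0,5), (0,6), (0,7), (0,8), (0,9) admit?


P(tree, k) = k * (k-1)^(9) for any tree on 10 vertices.
P(4) = 4 * 3^9 = 4 * 19683 = 78732.

78732


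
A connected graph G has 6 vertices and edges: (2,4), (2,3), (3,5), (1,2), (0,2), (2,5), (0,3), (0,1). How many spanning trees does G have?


By Kirchhoff's matrix tree theorem, the number of spanning trees equals
the determinant of any cofactor of the Laplacian matrix L.
G has 6 vertices and 8 edges.
Computing the (5 x 5) cofactor determinant gives 21.

21


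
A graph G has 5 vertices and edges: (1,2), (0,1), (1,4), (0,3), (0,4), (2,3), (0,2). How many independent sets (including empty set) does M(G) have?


An independent set in a graphic matroid is an acyclic edge subset.
G has 5 vertices and 7 edges.
Enumerate all 2^7 = 128 subsets, checking for acyclicity.
Total independent sets = 82.

82


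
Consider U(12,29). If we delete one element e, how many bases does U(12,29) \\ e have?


Deleting e from U(12,29) gives U(12,28) since n > r.
Bases of U(12,28) = (28 choose 12) = 30421755.

30421755


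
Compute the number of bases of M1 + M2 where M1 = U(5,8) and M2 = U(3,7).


Bases of a direct sum M1 + M2: |B| = |B(M1)| * |B(M2)|.
|B(U(5,8))| = C(8,5) = 56.
|B(U(3,7))| = C(7,3) = 35.
Total bases = 56 * 35 = 1960.

1960


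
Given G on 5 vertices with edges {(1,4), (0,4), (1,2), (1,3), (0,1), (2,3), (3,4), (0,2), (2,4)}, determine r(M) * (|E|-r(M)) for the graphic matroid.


r(M) = |V| - c = 5 - 1 = 4.
nullity = |E| - r(M) = 9 - 4 = 5.
Product = 4 * 5 = 20.

20


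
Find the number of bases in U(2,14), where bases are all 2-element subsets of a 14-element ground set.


Bases of U(2,14) are all 2-element subsets of the 14-element ground set.
Number of bases = C(14,2).
(14 choose 2) = 91.

91


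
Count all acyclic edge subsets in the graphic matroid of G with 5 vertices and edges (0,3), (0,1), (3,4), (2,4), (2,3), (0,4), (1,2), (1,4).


An independent set in a graphic matroid is an acyclic edge subset.
G has 5 vertices and 8 edges.
Enumerate all 2^8 = 256 subsets, checking for acyclicity.
Total independent sets = 134.

134


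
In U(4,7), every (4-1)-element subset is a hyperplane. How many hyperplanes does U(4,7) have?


Hyperplanes of U(4,7) are flats of rank 3.
In a uniform matroid, these are exactly the (3)-element subsets.
Count = (7 choose 3) = 35.

35


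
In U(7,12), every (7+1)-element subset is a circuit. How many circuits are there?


In U(7,12), circuits are the (8)-element subsets.
Any set of 8 elements is dependent, and removing any one element gives
an independent set of size 7, so it is a minimal dependent set.
Number of circuits = C(12,8) = 12! / (8! * 4!) = 495.

495


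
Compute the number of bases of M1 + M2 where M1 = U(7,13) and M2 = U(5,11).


Bases of a direct sum M1 + M2: |B| = |B(M1)| * |B(M2)|.
|B(U(7,13))| = C(13,7) = 1716.
|B(U(5,11))| = C(11,5) = 462.
Total bases = 1716 * 462 = 792792.

792792


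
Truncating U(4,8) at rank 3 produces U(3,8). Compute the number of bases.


Truncating U(4,8) to rank 3 gives U(3,8).
Bases of U(3,8) are all 3-element subsets of 8 elements.
Number of bases = C(8,3) = 8! / (3! * 5!) = 56.

56


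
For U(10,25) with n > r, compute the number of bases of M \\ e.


Deleting e from U(10,25) gives U(10,24) since n > r.
Bases of U(10,24) = (24 choose 10) = 1961256.

1961256


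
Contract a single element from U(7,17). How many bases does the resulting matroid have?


Contracting e from U(7,17) gives U(6,16).
Bases of U(6,16) = C(16,6) = 8008.

8008


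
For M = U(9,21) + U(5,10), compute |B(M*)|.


(M1+M2)* = M1* + M2*.
M1* = U(12,21), bases: C(21,12) = 293930.
M2* = U(5,10), bases: C(10,5) = 252.
|B(M*)| = 293930 * 252 = 74070360.

74070360


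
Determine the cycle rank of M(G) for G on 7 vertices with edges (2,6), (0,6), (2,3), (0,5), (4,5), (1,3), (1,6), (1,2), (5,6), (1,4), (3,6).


Cycle rank (nullity) = |E| - r(M) = |E| - (|V| - c).
|E| = 11, |V| = 7, c = 1.
Nullity = 11 - (7 - 1) = 11 - 6 = 5.

5


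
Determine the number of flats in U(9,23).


Flats of U(9,23): every subset of size < 9 is a flat, plus E itself.
Count = (23 choose 0) + (23 choose 1) + (23 choose 2) + (23 choose 3) + (23 choose 4) + (23 choose 5) + (23 choose 6) + (23 choose 7) + (23 choose 8) + 1
     = 1 + 23 + 253 + 1771 + 8855 + 33649 + 100947 + 245157 + 490314 + 1
     = 880971.

880971


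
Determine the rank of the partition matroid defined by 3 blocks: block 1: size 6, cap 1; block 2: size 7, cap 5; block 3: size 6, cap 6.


Rank of a partition matroid = sum of min(|Si|, ci) for each block.
= min(6,1) + min(7,5) + min(6,6)
= 1 + 5 + 6
= 12.

12


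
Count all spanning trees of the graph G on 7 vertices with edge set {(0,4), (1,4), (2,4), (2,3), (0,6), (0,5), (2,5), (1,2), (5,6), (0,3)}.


By Kirchhoff's matrix tree theorem, the number of spanning trees equals
the determinant of any cofactor of the Laplacian matrix L.
G has 7 vertices and 10 edges.
Computing the (6 x 6) cofactor determinant gives 85.

85


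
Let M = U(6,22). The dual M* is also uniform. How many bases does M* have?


The dual of U(r,n) is U(n-r, n) = U(16,22).
Bases of U(16,22) are all (16)-element subsets.
|B(M*)| = C(22,16) = 22! / (16! * 6!) = 74613.

74613


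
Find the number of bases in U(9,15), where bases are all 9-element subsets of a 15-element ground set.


Bases of U(9,15) are all 9-element subsets of the 15-element ground set.
Number of bases = C(15,9).
(15 choose 9) = 5005.

5005


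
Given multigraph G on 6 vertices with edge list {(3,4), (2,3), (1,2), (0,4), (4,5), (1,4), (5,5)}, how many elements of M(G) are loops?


In a graphic matroid, a loop is a self-loop edge (u,u) with rank 0.
Examining all 7 edges for self-loops...
Self-loops found: (5,5)
Number of loops = 1.

1


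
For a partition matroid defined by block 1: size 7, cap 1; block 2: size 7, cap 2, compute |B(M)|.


A basis picks exactly ci elements from block i.
Number of bases = product of C(|Si|, ci).
= C(7,1) * C(7,2)
= 7 * 21
= 147.

147


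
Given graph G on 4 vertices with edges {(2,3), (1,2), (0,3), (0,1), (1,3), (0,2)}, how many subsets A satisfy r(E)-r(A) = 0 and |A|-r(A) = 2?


R(x,y) = sum over A in 2^E of x^(r(E)-r(A)) * y^(|A|-r(A)).
G has 4 vertices, 6 edges. r(E) = 3.
Enumerate all 2^6 = 64 subsets.
Count subsets with r(E)-r(A)=0 and |A|-r(A)=2: 6.

6


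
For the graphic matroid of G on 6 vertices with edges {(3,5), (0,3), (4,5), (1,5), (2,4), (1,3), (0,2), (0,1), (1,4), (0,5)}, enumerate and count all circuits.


A circuit in a graphic matroid = edge set of a simple cycle.
G has 6 vertices and 10 edges.
Enumerating all minimal edge subsets forming cycles...
Total circuits found: 22.

22


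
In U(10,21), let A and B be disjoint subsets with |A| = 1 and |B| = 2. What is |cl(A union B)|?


|A union B| = 1 + 2 = 3 (disjoint).
In U(10,21), cl(S) = S if |S| < 10, else cl(S) = E.
Since 3 < 10, cl(A union B) = A union B.
|cl(A union B)| = 3.

3


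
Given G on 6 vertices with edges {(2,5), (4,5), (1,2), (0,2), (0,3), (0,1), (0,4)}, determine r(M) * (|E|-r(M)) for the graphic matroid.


r(M) = |V| - c = 6 - 1 = 5.
nullity = |E| - r(M) = 7 - 5 = 2.
Product = 5 * 2 = 10.

10


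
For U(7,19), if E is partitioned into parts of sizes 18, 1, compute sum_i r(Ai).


r(Ai) = min(|Ai|, 7) for each part.
Sum = min(18,7) + min(1,7)
    = 7 + 1
    = 8.

8


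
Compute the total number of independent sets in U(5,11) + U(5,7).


For a direct sum, |I(M1+M2)| = |I(M1)| * |I(M2)|.
|I(U(5,11))| = sum C(11,k) for k=0..5 = 1024.
|I(U(5,7))| = sum C(7,k) for k=0..5 = 120.
Total = 1024 * 120 = 122880.

122880


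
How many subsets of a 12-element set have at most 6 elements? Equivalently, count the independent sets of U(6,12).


Independent sets of U(6,12) are all subsets of size <= 6.
Count = C(12,0) + C(12,1) + C(12,2) + C(12,3) + C(12,4) + C(12,5) + C(12,6)
     = 1 + 12 + 66 + 220 + 495 + 792 + 924
     = 2510.

2510


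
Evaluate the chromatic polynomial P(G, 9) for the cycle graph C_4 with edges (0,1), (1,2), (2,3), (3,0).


P(C_4, k) = (k-1)^4 + (-1)^4*(k-1).
P(9) = (8)^4 + 8
= 4096 + 8 = 4104.

4104


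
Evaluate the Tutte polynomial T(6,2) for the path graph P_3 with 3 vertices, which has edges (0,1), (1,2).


A path on 3 vertices is a tree with 2 edges.
T(x,y) = x^(2) for any tree.
T(6,2) = 6^2 = 36.

36


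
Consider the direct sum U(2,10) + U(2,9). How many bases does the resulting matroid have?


Bases of a direct sum M1 + M2: |B| = |B(M1)| * |B(M2)|.
|B(U(2,10))| = C(10,2) = 45.
|B(U(2,9))| = C(9,2) = 36.
Total bases = 45 * 36 = 1620.

1620


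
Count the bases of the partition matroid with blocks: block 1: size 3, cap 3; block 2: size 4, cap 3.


A basis picks exactly ci elements from block i.
Number of bases = product of C(|Si|, ci).
= C(3,3) * C(4,3)
= 1 * 4
= 4.

4


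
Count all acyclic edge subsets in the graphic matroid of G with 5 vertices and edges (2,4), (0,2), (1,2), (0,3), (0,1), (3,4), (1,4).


An independent set in a graphic matroid is an acyclic edge subset.
G has 5 vertices and 7 edges.
Enumerate all 2^7 = 128 subsets, checking for acyclicity.
Total independent sets = 86.

86


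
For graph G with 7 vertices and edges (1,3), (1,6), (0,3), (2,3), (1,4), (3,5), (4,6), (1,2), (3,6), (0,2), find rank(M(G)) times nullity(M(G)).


r(M) = |V| - c = 7 - 1 = 6.
nullity = |E| - r(M) = 10 - 6 = 4.
Product = 6 * 4 = 24.

24


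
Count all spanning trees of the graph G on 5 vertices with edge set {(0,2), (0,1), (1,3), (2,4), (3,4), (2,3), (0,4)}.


By Kirchhoff's matrix tree theorem, the number of spanning trees equals
the determinant of any cofactor of the Laplacian matrix L.
G has 5 vertices and 7 edges.
Computing the (4 x 4) cofactor determinant gives 24.

24


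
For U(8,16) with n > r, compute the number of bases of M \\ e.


Deleting e from U(8,16) gives U(8,15) since n > r.
Bases of U(8,15) = C(15,8) = 6435.

6435


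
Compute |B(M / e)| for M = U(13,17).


Contracting e from U(13,17) gives U(12,16).
Bases of U(12,16) = C(16,12) = 1820.

1820


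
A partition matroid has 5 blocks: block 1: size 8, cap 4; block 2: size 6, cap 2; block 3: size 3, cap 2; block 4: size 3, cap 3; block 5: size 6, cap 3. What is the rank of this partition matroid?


Rank of a partition matroid = sum of min(|Si|, ci) for each block.
= min(8,4) + min(6,2) + min(3,2) + min(3,3) + min(6,3)
= 4 + 2 + 2 + 3 + 3
= 14.

14


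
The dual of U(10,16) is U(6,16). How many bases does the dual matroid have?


The dual of U(r,n) is U(n-r, n) = U(6,16).
Bases of U(6,16) are all (6)-element subsets.
|B(M*)| = C(16,6) = 16! / (6! * 10!) = 8008.

8008


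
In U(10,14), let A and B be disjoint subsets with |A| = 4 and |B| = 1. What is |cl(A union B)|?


|A union B| = 4 + 1 = 5 (disjoint).
In U(10,14), cl(S) = S if |S| < 10, else cl(S) = E.
Since 5 < 10, cl(A union B) = A union B.
|cl(A union B)| = 5.

5


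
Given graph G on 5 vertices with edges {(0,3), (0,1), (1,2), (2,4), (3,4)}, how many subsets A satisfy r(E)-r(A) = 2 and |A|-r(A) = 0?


R(x,y) = sum over A in 2^E of x^(r(E)-r(A)) * y^(|A|-r(A)).
G has 5 vertices, 5 edges. r(E) = 4.
Enumerate all 2^5 = 32 subsets.
Count subsets with r(E)-r(A)=2 and |A|-r(A)=0: 10.

10


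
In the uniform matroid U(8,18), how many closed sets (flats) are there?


Flats of U(8,18): every subset of size < 8 is a flat, plus E itself.
Count = C(18,0) + C(18,1) + C(18,2) + C(18,3) + C(18,4) + C(18,5) + C(18,6) + C(18,7) + 1
     = 1 + 18 + 153 + 816 + 3060 + 8568 + 18564 + 31824 + 1
     = 63005.

63005


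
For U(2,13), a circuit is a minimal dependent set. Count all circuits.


In U(2,13), circuits are the (3)-element subsets.
Any set of 3 elements is dependent, and removing any one element gives
an independent set of size 2, so it is a minimal dependent set.
Number of circuits = (13 choose 3) = 286.

286


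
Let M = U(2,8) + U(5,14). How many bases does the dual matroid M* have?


(M1+M2)* = M1* + M2*.
M1* = U(6,8), bases: C(8,6) = 28.
M2* = U(9,14), bases: C(14,9) = 2002.
|B(M*)| = 28 * 2002 = 56056.

56056


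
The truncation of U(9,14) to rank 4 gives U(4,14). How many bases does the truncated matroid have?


Truncating U(9,14) to rank 4 gives U(4,14).
Bases of U(4,14) are all 4-element subsets of 14 elements.
Number of bases = C(14,4) = (14 * 13 * 12 * 11) / (1 * 2 * 3 * 4) = 1001.

1001


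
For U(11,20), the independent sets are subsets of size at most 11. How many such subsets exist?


Independent sets of U(11,20) are all subsets of size <= 11.
Count = C(20,0) + C(20,1) + C(20,2) + C(20,3) + C(20,4) + C(20,5) + C(20,6) + C(20,7) + C(20,8) + C(20,9) + C(20,10) + C(20,11)
     = 1 + 20 + 190 + 1140 + 4845 + 15504 + 38760 + 77520 + 125970 + 167960 + 184756 + 167960
     = 784626.

784626


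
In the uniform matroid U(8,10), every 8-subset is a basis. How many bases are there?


Bases of U(8,10) are all 8-element subsets of the 10-element ground set.
Number of bases = C(10,8).
(10 choose 8) = 45.

45


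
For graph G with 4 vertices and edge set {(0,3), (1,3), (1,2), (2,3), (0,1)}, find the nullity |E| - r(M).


Cycle rank (nullity) = |E| - r(M) = |E| - (|V| - c).
|E| = 5, |V| = 4, c = 1.
Nullity = 5 - (4 - 1) = 5 - 3 = 2.

2


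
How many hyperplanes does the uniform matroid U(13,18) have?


Hyperplanes of U(13,18) are flats of rank 12.
In a uniform matroid, these are exactly the (12)-element subsets.
Count = C(18,12) = 18! / (12! * 6!) = 18564.

18564


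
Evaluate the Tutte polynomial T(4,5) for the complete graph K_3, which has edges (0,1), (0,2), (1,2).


T(K_3; x,y) = x^2 + x + y.
T(4,5) = 16 + 4 + 5 = 25.

25


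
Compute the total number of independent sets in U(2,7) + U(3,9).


For a direct sum, |I(M1+M2)| = |I(M1)| * |I(M2)|.
|I(U(2,7))| = sum C(7,k) for k=0..2 = 29.
|I(U(3,9))| = sum C(9,k) for k=0..3 = 130.
Total = 29 * 130 = 3770.

3770


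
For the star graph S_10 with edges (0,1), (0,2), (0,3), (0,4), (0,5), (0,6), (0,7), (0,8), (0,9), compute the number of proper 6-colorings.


P(tree, k) = k * (k-1)^(9) for any tree on 10 vertices.
P(6) = 6 * 5^9 = 6 * 1953125 = 11718750.

11718750


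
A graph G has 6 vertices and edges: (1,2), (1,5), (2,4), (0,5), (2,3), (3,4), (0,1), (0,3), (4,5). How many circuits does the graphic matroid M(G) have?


A circuit in a graphic matroid = edge set of a simple cycle.
G has 6 vertices and 9 edges.
Enumerating all minimal edge subsets forming cycles...
Total circuits found: 14.

14


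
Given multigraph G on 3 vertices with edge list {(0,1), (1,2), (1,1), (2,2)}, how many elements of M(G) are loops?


In a graphic matroid, a loop is a self-loop edge (u,u) with rank 0.
Examining all 4 edges for self-loops...
Self-loops found: (1,1), (2,2)
Number of loops = 2.

2


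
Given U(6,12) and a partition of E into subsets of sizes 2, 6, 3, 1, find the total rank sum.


r(Ai) = min(|Ai|, 6) for each part.
Sum = min(2,6) + min(6,6) + min(3,6) + min(1,6)
    = 2 + 6 + 3 + 1
    = 12.

12


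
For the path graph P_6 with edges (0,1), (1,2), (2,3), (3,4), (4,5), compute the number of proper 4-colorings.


P(P_6, k) = k * (k-1)^(5).
P(4) = 4 * 3^5 = 4 * 243 = 972.

972


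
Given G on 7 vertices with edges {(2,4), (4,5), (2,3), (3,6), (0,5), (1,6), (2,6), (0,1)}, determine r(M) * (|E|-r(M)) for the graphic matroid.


r(M) = |V| - c = 7 - 1 = 6.
nullity = |E| - r(M) = 8 - 6 = 2.
Product = 6 * 2 = 12.

12


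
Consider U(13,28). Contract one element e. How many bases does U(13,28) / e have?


Contracting e from U(13,28) gives U(12,27).
Bases of U(12,27) = C(27,12) = 17383860.

17383860


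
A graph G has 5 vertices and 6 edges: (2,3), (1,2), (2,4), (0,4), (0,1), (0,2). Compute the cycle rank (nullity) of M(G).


Cycle rank (nullity) = |E| - r(M) = |E| - (|V| - c).
|E| = 6, |V| = 5, c = 1.
Nullity = 6 - (5 - 1) = 6 - 4 = 2.

2


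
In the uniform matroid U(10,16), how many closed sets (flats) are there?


Flats of U(10,16): every subset of size < 10 is a flat, plus E itself.
Count = C(16,0) + C(16,1) + C(16,2) + C(16,3) + C(16,4) + C(16,5) + C(16,6) + C(16,7) + C(16,8) + C(16,9) + 1
     = 1 + 16 + 120 + 560 + 1820 + 4368 + 8008 + 11440 + 12870 + 11440 + 1
     = 50644.

50644


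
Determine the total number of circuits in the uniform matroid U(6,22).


In U(6,22), circuits are the (7)-element subsets.
Any set of 7 elements is dependent, and removing any one element gives
an independent set of size 6, so it is a minimal dependent set.
Number of circuits = C(22,7) = 170544.

170544


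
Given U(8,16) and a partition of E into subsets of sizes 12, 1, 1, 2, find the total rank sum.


r(Ai) = min(|Ai|, 8) for each part.
Sum = min(12,8) + min(1,8) + min(1,8) + min(2,8)
    = 8 + 1 + 1 + 2
    = 12.

12


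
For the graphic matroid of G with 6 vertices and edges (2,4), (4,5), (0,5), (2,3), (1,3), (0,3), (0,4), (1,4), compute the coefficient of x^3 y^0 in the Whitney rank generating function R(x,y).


R(x,y) = sum over A in 2^E of x^(r(E)-r(A)) * y^(|A|-r(A)).
G has 6 vertices, 8 edges. r(E) = 5.
Enumerate all 2^8 = 256 subsets.
Count subsets with r(E)-r(A)=3 and |A|-r(A)=0: 28.

28


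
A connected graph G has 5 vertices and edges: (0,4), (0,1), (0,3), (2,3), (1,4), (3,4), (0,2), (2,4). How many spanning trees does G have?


By Kirchhoff's matrix tree theorem, the number of spanning trees equals
the determinant of any cofactor of the Laplacian matrix L.
G has 5 vertices and 8 edges.
Computing the (4 x 4) cofactor determinant gives 40.

40


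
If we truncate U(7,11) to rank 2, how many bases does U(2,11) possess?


Truncating U(7,11) to rank 2 gives U(2,11).
Bases of U(2,11) are all 2-element subsets of 11 elements.
Number of bases = C(11,2) = (11 * 10) / (1 * 2) = 55.

55


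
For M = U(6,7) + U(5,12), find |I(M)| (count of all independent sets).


For a direct sum, |I(M1+M2)| = |I(M1)| * |I(M2)|.
|I(U(6,7))| = sum C(7,k) for k=0..6 = 127.
|I(U(5,12))| = sum C(12,k) for k=0..5 = 1586.
Total = 127 * 1586 = 201422.

201422


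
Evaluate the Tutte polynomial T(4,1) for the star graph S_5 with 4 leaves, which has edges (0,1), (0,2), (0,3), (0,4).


A star on 5 vertices is a tree with 4 edges.
T(x,y) = x^(4) for any tree.
T(4,1) = 4^4 = 256.

256


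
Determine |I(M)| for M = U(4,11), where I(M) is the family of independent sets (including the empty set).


Independent sets of U(4,11) are all subsets of size <= 4.
Count = C(11,0) + C(11,1) + C(11,2) + C(11,3) + C(11,4)
     = 1 + 11 + 55 + 165 + 330
     = 562.

562


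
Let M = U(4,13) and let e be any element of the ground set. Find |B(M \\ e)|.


Deleting e from U(4,13) gives U(4,12) since n > r.
Bases of U(4,12) = C(12,4) = (12 * 11 * 10 * 9) / (1 * 2 * 3 * 4) = 495.

495


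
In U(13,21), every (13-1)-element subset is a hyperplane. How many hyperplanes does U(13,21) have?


Hyperplanes of U(13,21) are flats of rank 12.
In a uniform matroid, these are exactly the (12)-element subsets.
Count = C(21,12) = 293930.

293930


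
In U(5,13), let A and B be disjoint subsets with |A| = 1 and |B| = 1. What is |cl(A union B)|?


|A union B| = 1 + 1 = 2 (disjoint).
In U(5,13), cl(S) = S if |S| < 5, else cl(S) = E.
Since 2 < 5, cl(A union B) = A union B.
|cl(A union B)| = 2.

2


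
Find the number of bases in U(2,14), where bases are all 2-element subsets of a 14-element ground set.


Bases of U(2,14) are all 2-element subsets of the 14-element ground set.
Number of bases = C(14,2).
C(14,2) = (14 * 13) / (1 * 2) = 91.

91


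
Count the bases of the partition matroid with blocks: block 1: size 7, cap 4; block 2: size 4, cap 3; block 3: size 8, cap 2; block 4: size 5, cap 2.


A basis picks exactly ci elements from block i.
Number of bases = product of C(|Si|, ci).
= C(7,4) * C(4,3) * C(8,2) * C(5,2)
= 35 * 4 * 28 * 10
= 39200.

39200


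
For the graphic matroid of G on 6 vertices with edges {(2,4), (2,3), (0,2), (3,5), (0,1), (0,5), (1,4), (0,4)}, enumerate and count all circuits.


A circuit in a graphic matroid = edge set of a simple cycle.
G has 6 vertices and 8 edges.
Enumerating all minimal edge subsets forming cycles...
Total circuits found: 6.

6


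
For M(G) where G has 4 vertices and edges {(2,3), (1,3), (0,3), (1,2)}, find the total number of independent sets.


An independent set in a graphic matroid is an acyclic edge subset.
G has 4 vertices and 4 edges.
Enumerate all 2^4 = 16 subsets, checking for acyclicity.
Total independent sets = 14.

14


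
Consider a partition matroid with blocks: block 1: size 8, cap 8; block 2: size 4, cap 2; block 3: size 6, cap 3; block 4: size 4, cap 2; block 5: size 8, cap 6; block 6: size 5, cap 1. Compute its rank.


Rank of a partition matroid = sum of min(|Si|, ci) for each block.
= min(8,8) + min(4,2) + min(6,3) + min(4,2) + min(8,6) + min(5,1)
= 8 + 2 + 3 + 2 + 6 + 1
= 22.

22


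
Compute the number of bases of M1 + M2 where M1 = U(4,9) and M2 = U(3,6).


Bases of a direct sum M1 + M2: |B| = |B(M1)| * |B(M2)|.
|B(U(4,9))| = C(9,4) = 126.
|B(U(3,6))| = C(6,3) = 20.
Total bases = 126 * 20 = 2520.

2520


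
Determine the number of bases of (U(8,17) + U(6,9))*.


(M1+M2)* = M1* + M2*.
M1* = U(9,17), bases: C(17,9) = 24310.
M2* = U(3,9), bases: C(9,3) = 84.
|B(M*)| = 24310 * 84 = 2042040.

2042040


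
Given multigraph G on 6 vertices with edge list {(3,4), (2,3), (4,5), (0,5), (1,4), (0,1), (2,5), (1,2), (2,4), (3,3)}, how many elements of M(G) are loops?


In a graphic matroid, a loop is a self-loop edge (u,u) with rank 0.
Examining all 10 edges for self-loops...
Self-loops found: (3,3)
Number of loops = 1.

1


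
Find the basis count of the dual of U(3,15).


The dual of U(r,n) is U(n-r, n) = U(12,15).
Bases of U(12,15) are all (12)-element subsets.
|B(M*)| = C(15,12) = 455.

455


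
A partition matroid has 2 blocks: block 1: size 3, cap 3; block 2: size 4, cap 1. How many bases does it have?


A basis picks exactly ci elements from block i.
Number of bases = product of C(|Si|, ci).
= C(3,3) * C(4,1)
= 1 * 4
= 4.

4


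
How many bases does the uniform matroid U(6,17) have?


Bases of U(6,17) are all 6-element subsets of the 17-element ground set.
Number of bases = C(17,6).
(17 choose 6) = 12376.

12376


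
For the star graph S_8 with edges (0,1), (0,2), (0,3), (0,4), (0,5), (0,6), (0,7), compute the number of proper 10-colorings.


P(tree, k) = k * (k-1)^(7) for any tree on 8 vertices.
P(10) = 10 * 9^7 = 10 * 4782969 = 47829690.

47829690


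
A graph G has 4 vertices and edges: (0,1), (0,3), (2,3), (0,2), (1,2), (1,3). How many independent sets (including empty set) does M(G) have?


An independent set in a graphic matroid is an acyclic edge subset.
G has 4 vertices and 6 edges.
Enumerate all 2^6 = 64 subsets, checking for acyclicity.
Total independent sets = 38.

38


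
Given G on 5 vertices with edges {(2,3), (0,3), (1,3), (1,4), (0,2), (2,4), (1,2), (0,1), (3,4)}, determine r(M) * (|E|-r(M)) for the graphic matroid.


r(M) = |V| - c = 5 - 1 = 4.
nullity = |E| - r(M) = 9 - 4 = 5.
Product = 4 * 5 = 20.

20


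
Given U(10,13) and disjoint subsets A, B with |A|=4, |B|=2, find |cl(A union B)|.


|A union B| = 4 + 2 = 6 (disjoint).
In U(10,13), cl(S) = S if |S| < 10, else cl(S) = E.
Since 6 < 10, cl(A union B) = A union B.
|cl(A union B)| = 6.

6


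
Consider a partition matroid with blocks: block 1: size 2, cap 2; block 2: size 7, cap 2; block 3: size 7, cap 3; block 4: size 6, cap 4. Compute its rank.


Rank of a partition matroid = sum of min(|Si|, ci) for each block.
= min(2,2) + min(7,2) + min(7,3) + min(6,4)
= 2 + 2 + 3 + 4
= 11.

11


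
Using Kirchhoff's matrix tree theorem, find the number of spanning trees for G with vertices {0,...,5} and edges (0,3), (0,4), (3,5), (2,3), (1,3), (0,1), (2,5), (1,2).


By Kirchhoff's matrix tree theorem, the number of spanning trees equals
the determinant of any cofactor of the Laplacian matrix L.
G has 6 vertices and 8 edges.
Computing the (5 x 5) cofactor determinant gives 21.

21


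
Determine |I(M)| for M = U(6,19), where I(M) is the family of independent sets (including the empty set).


Independent sets of U(6,19) are all subsets of size <= 6.
Count = (19 choose 0) + (19 choose 1) + (19 choose 2) + (19 choose 3) + (19 choose 4) + (19 choose 5) + (19 choose 6)
     = 1 + 19 + 171 + 969 + 3876 + 11628 + 27132
     = 43796.

43796


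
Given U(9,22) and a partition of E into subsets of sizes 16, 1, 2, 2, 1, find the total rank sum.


r(Ai) = min(|Ai|, 9) for each part.
Sum = min(16,9) + min(1,9) + min(2,9) + min(2,9) + min(1,9)
    = 9 + 1 + 2 + 2 + 1
    = 15.

15


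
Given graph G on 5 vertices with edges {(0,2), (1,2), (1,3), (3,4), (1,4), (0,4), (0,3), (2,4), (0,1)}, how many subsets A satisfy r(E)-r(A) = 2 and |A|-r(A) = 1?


R(x,y) = sum over A in 2^E of x^(r(E)-r(A)) * y^(|A|-r(A)).
G has 5 vertices, 9 edges. r(E) = 4.
Enumerate all 2^9 = 512 subsets.
Count subsets with r(E)-r(A)=2 and |A|-r(A)=1: 7.

7


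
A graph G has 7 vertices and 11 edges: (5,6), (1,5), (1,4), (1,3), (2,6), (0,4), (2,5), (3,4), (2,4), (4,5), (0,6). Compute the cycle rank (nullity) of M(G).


Cycle rank (nullity) = |E| - r(M) = |E| - (|V| - c).
|E| = 11, |V| = 7, c = 1.
Nullity = 11 - (7 - 1) = 11 - 6 = 5.

5


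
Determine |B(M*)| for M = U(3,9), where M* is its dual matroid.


The dual of U(r,n) is U(n-r, n) = U(6,9).
Bases of U(6,9) are all (6)-element subsets.
|B(M*)| = C(9,6) = 84.

84


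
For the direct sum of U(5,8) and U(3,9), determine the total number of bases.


Bases of a direct sum M1 + M2: |B| = |B(M1)| * |B(M2)|.
|B(U(5,8))| = C(8,5) = 56.
|B(U(3,9))| = C(9,3) = 84.
Total bases = 56 * 84 = 4704.

4704


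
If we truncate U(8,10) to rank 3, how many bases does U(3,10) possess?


Truncating U(8,10) to rank 3 gives U(3,10).
Bases of U(3,10) are all 3-element subsets of 10 elements.
Number of bases = C(10,3) = 10! / (3! * 7!) = 120.

120


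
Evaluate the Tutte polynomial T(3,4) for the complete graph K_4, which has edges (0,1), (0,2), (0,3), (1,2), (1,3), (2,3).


T(K_4; x,y) = x^3 + 3x^2 + 4xy + 2x + y^3 + 3y^2 + 2y.
Substituting x=3, y=4:
= 27 + 27 + 48 + 6 + 64 + 48 + 8
= 228.

228


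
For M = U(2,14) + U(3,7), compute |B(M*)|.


(M1+M2)* = M1* + M2*.
M1* = U(12,14), bases: C(14,12) = 91.
M2* = U(4,7), bases: C(7,4) = 35.
|B(M*)| = 91 * 35 = 3185.

3185


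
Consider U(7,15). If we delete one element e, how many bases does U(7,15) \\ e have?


Deleting e from U(7,15) gives U(7,14) since n > r.
Bases of U(7,14) = C(14,7) = 14! / (7! * 7!) = 3432.

3432


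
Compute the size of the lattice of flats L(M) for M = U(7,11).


Flats of U(7,11): every subset of size < 7 is a flat, plus E itself.
Count = C(11,0) + C(11,1) + C(11,2) + C(11,3) + C(11,4) + C(11,5) + C(11,6) + 1
     = 1 + 11 + 55 + 165 + 330 + 462 + 462 + 1
     = 1487.

1487


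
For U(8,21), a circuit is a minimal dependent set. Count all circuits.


In U(8,21), circuits are the (9)-element subsets.
Any set of 9 elements is dependent, and removing any one element gives
an independent set of size 8, so it is a minimal dependent set.
Number of circuits = C(21,9) = 293930.

293930


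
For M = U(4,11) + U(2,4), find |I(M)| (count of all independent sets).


For a direct sum, |I(M1+M2)| = |I(M1)| * |I(M2)|.
|I(U(4,11))| = sum C(11,k) for k=0..4 = 562.
|I(U(2,4))| = sum C(4,k) for k=0..2 = 11.
Total = 562 * 11 = 6182.

6182


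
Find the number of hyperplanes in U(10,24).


Hyperplanes of U(10,24) are flats of rank 9.
In a uniform matroid, these are exactly the (9)-element subsets.
Count = (24 choose 9) = 1307504.

1307504


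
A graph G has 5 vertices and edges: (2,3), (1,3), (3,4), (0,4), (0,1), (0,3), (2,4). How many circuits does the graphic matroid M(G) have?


A circuit in a graphic matroid = edge set of a simple cycle.
G has 5 vertices and 7 edges.
Enumerating all minimal edge subsets forming cycles...
Total circuits found: 6.

6


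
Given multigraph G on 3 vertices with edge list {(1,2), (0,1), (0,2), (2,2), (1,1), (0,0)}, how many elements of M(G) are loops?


In a graphic matroid, a loop is a self-loop edge (u,u) with rank 0.
Examining all 6 edges for self-loops...
Self-loops found: (2,2), (1,1), (0,0)
Number of loops = 3.

3


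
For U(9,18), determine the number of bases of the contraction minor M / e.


Contracting e from U(9,18) gives U(8,17).
Bases of U(8,17) = C(17,8) = 17! / (8! * 9!) = 24310.

24310


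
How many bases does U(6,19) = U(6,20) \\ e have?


Deleting e from U(6,20) gives U(6,19) since n > r.
Bases of U(6,19) = (19 choose 6) = 27132.

27132


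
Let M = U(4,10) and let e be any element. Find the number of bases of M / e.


Contracting e from U(4,10) gives U(3,9).
Bases of U(3,9) = (9 choose 3) = 84.

84


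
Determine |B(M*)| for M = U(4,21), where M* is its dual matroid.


The dual of U(r,n) is U(n-r, n) = U(17,21).
Bases of U(17,21) are all (17)-element subsets.
|B(M*)| = C(21,17) = 21! / (17! * 4!) = 5985.

5985


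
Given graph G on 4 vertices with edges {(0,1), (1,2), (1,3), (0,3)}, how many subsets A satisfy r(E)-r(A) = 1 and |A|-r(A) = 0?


R(x,y) = sum over A in 2^E of x^(r(E)-r(A)) * y^(|A|-r(A)).
G has 4 vertices, 4 edges. r(E) = 3.
Enumerate all 2^4 = 16 subsets.
Count subsets with r(E)-r(A)=1 and |A|-r(A)=0: 6.

6


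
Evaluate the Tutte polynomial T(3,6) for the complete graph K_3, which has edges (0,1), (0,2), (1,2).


T(K_3; x,y) = x^2 + x + y.
T(3,6) = 9 + 3 + 6 = 18.

18


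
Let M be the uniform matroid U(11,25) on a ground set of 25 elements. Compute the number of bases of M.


Bases of U(11,25) are all 11-element subsets of the 25-element ground set.
Number of bases = C(25,11).
C(25,11) = 4457400.

4457400


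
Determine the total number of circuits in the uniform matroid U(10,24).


In U(10,24), circuits are the (11)-element subsets.
Any set of 11 elements is dependent, and removing any one element gives
an independent set of size 10, so it is a minimal dependent set.
Number of circuits = C(24,11) = 2496144.

2496144


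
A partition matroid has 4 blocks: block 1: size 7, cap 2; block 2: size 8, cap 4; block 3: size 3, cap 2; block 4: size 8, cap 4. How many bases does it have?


A basis picks exactly ci elements from block i.
Number of bases = product of C(|Si|, ci).
= C(7,2) * C(8,4) * C(3,2) * C(8,4)
= 21 * 70 * 3 * 70
= 308700.

308700


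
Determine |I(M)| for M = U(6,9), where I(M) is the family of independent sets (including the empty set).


Independent sets of U(6,9) are all subsets of size <= 6.
Count = C(9,0) + C(9,1) + C(9,2) + C(9,3) + C(9,4) + C(9,5) + C(9,6)
     = 1 + 9 + 36 + 84 + 126 + 126 + 84
     = 466.

466


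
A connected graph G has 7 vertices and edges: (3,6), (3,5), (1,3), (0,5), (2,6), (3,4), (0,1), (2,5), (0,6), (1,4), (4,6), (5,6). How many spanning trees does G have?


By Kirchhoff's matrix tree theorem, the number of spanning trees equals
the determinant of any cofactor of the Laplacian matrix L.
G has 7 vertices and 12 edges.
Computing the (6 x 6) cofactor determinant gives 321.

321


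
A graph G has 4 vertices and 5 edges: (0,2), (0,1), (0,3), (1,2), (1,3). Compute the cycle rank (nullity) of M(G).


Cycle rank (nullity) = |E| - r(M) = |E| - (|V| - c).
|E| = 5, |V| = 4, c = 1.
Nullity = 5 - (4 - 1) = 5 - 3 = 2.

2


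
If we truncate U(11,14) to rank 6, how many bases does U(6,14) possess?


Truncating U(11,14) to rank 6 gives U(6,14).
Bases of U(6,14) are all 6-element subsets of 14 elements.
Number of bases = C(14,6) = 3003.

3003


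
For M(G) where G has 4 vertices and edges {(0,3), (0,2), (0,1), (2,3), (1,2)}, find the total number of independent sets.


An independent set in a graphic matroid is an acyclic edge subset.
G has 4 vertices and 5 edges.
Enumerate all 2^5 = 32 subsets, checking for acyclicity.
Total independent sets = 24.

24


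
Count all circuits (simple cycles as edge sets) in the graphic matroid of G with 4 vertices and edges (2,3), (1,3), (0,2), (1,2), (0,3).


A circuit in a graphic matroid = edge set of a simple cycle.
G has 4 vertices and 5 edges.
Enumerating all minimal edge subsets forming cycles...
Total circuits found: 3.

3


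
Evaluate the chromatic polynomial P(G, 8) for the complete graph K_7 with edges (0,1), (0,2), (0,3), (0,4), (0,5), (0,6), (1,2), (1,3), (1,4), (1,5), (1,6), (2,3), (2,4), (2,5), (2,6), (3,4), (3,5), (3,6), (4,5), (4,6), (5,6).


P(K_7, k) = k(k-1)(k-2)...(k-6).
P(8) = (8) * (7) * (6) * (5) * (4) * (3) * (2) = 40320.

40320


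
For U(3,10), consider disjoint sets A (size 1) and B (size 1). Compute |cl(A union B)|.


|A union B| = 1 + 1 = 2 (disjoint).
In U(3,10), cl(S) = S if |S| < 3, else cl(S) = E.
Since 2 < 3, cl(A union B) = A union B.
|cl(A union B)| = 2.

2


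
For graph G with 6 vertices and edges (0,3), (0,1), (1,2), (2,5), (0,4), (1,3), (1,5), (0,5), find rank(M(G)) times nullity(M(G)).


r(M) = |V| - c = 6 - 1 = 5.
nullity = |E| - r(M) = 8 - 5 = 3.
Product = 5 * 3 = 15.

15


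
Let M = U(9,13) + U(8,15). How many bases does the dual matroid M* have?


(M1+M2)* = M1* + M2*.
M1* = U(4,13), bases: C(13,4) = 715.
M2* = U(7,15), bases: C(15,7) = 6435.
|B(M*)| = 715 * 6435 = 4601025.

4601025


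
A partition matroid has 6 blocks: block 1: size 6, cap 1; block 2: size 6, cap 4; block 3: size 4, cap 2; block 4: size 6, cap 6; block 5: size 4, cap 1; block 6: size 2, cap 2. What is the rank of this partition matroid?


Rank of a partition matroid = sum of min(|Si|, ci) for each block.
= min(6,1) + min(6,4) + min(4,2) + min(6,6) + min(4,1) + min(2,2)
= 1 + 4 + 2 + 6 + 1 + 2
= 16.

16


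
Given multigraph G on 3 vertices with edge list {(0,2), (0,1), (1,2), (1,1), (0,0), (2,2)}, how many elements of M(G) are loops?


In a graphic matroid, a loop is a self-loop edge (u,u) with rank 0.
Examining all 6 edges for self-loops...
Self-loops found: (1,1), (0,0), (2,2)
Number of loops = 3.

3
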